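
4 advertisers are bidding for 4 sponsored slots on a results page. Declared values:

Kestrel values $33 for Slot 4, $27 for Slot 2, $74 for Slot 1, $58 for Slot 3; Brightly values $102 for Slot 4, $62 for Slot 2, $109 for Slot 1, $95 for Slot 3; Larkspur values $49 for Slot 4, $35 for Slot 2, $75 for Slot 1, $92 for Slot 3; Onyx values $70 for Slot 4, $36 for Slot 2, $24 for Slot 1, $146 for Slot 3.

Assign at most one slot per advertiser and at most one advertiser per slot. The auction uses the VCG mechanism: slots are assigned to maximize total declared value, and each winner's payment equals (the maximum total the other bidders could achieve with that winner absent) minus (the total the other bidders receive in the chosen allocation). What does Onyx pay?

Efficient allocation: Kestrel→Slot 1 ($74), Brightly→Slot 4 ($102), Larkspur→Slot 2 ($35), Onyx→Slot 3 ($146); total welfare W = $357.
Onyx receives Slot 3 at value $146, so the others get W − 146 = $211.
Without Onyx: best allocation of the remaining 3 bidders over all 4 slots is Kestrel→Slot 1 ($74), Brightly→Slot 4 ($102), Larkspur→Slot 3 ($92), total $268.
VCG payment = (others' best without Onyx) − (others' welfare with Onyx) = 268 − 211 = $57.

Onyx pays $57.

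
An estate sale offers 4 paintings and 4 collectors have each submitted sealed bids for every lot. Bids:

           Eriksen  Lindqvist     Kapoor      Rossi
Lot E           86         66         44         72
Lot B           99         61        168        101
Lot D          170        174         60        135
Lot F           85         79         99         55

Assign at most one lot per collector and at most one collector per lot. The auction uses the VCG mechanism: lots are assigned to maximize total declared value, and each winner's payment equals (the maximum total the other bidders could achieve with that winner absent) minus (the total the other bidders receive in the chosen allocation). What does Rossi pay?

Efficient allocation: Eriksen→Lot F ($85), Lindqvist→Lot D ($174), Kapoor→Lot B ($168), Rossi→Lot E ($72); total welfare W = $499.
Rossi receives Lot E at value $72, so the others get W − 72 = $427.
Without Rossi: best allocation of the remaining 3 bidders over all 4 lots is Eriksen→Lot E ($86), Lindqvist→Lot D ($174), Kapoor→Lot B ($168), total $428.
VCG payment = (others' best without Rossi) − (others' welfare with Rossi) = 428 − 427 = $1.

Rossi pays $1.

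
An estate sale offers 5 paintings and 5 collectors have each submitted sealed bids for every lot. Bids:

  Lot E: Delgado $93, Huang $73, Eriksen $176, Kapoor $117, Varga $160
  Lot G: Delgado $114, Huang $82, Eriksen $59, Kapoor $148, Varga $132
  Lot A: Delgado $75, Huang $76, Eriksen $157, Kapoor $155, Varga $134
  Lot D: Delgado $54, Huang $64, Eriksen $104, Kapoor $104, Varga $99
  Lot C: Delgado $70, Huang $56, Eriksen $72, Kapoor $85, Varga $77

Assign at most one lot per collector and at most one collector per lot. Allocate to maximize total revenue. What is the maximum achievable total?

This is the linear assignment problem.
Optimal: Delgado→Lot G ($114), Huang→Lot C ($56), Eriksen→Lot E ($176), Kapoor→Lot A ($155), Varga→Lot D ($99) — total 114+56+176+155+99 = $600.
Row-greedy (each collector in turn takes its best remaining lot) gives $547, worse by 53.
Checked against all permutations: $600 is optimal.

Max total: $600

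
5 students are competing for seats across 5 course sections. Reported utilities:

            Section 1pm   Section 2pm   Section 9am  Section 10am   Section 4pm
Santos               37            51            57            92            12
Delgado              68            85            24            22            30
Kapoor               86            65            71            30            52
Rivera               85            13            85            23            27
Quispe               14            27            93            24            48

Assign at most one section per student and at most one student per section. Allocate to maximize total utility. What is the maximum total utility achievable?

Max total: 407 points

Optimal: Santos→Section 10am (92 points), Delgado→Section 2pm (85 points), Kapoor→Section 4pm (52 points), Rivera→Section 1pm (85 points), Quispe→Section 9am (93 points) — total 92+85+52+85+93 = 407 points.
Next-best assignment: Santos→Section 10am, Delgado→Section 2pm, Kapoor→Section 1pm, Rivera→Section 9am, Quispe→Section 4pm = 396 points.
No other one-to-one assignment exceeds 407 points.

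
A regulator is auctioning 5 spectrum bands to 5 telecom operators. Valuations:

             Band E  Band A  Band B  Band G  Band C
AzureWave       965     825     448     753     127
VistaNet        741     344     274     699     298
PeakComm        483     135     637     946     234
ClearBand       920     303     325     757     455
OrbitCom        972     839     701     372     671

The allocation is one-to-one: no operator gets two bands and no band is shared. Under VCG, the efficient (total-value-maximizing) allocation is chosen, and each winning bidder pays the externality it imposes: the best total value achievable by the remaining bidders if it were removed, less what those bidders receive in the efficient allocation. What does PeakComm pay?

PeakComm pays $30M.

Efficient allocation: AzureWave→Band A ($825M), VistaNet→Band G ($699M), PeakComm→Band B ($637M), ClearBand→Band E ($920M), OrbitCom→Band C ($671M); total welfare W = $3752M.
PeakComm receives Band B at value $637M, so the others get W − 637 = $3115M.
Without PeakComm: best allocation of the remaining 4 bidders over all 5 bands is AzureWave→Band A ($825M), VistaNet→Band G ($699M), ClearBand→Band E ($920M), OrbitCom→Band B ($701M), total $3145M.
VCG payment = (others' best without PeakComm) − (others' welfare with PeakComm) = 3145 − 3115 = $30M.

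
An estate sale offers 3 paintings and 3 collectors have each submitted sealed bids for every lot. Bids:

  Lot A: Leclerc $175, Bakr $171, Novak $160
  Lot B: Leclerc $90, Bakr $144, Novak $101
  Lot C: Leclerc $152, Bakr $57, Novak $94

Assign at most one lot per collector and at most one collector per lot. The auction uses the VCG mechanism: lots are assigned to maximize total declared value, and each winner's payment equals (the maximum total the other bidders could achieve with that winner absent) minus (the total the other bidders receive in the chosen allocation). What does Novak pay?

Efficient allocation: Leclerc→Lot C ($152), Bakr→Lot B ($144), Novak→Lot A ($160); total welfare W = $456.
Novak receives Lot A at value $160, so the others get W − 160 = $296.
Without Novak: best allocation of the remaining 2 bidders over all 3 lots is Leclerc→Lot C ($152), Bakr→Lot A ($171), total $323.
VCG payment = (others' best without Novak) − (others' welfare with Novak) = 323 − 296 = $27.

Novak pays $27.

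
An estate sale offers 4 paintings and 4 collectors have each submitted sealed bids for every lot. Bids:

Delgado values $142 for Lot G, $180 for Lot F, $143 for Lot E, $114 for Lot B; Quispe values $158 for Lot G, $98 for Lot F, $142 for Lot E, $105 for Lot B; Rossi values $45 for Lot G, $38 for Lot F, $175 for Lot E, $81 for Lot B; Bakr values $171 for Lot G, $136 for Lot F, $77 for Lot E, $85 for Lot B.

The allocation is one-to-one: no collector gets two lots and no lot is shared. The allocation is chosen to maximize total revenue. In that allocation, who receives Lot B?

Quispe receives Lot B.

Optimal: Delgado→Lot F ($180), Quispe→Lot B ($105), Rossi→Lot E ($175), Bakr→Lot G ($171) — total 180+105+175+171 = $631.
Every other assignment is strictly worse.
Quispe's own top lot is Lot G ($158), but forcing Quispe→Lot G and reassigning the rest optimally gives only $598 — worse by 33.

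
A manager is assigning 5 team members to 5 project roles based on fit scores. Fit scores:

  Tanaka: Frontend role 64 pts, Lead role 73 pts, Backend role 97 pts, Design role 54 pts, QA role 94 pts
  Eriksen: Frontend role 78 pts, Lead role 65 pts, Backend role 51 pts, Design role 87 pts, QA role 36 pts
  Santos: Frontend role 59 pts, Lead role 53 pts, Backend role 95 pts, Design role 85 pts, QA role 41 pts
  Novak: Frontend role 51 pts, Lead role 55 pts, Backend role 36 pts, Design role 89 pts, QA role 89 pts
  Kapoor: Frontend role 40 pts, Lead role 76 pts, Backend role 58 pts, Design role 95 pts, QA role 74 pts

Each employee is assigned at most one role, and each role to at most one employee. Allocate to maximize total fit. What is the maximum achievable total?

This is a one-to-one assignment (maximum-weight bipartite matching).
Optimal: Tanaka→QA role (94 pts), Eriksen→Frontend role (78 pts), Santos→Backend role (95 pts), Novak→Design role (89 pts), Kapoor→Lead role (76 pts) — total 94+78+95+89+76 = 432 pts.
Column-greedy (each role in turn goes to its best remaining employee) gives 381 pts, worse by 51.
No other one-to-one assignment exceeds 432 pts.

Max total: 432 pts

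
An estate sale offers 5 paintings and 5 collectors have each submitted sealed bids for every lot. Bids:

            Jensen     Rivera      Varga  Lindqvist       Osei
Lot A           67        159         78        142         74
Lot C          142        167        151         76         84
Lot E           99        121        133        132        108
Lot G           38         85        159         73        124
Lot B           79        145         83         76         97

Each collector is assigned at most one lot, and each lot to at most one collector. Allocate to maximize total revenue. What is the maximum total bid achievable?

This is the linear assignment problem.
Optimal: Jensen→Lot C ($142), Rivera→Lot B ($145), Varga→Lot G ($159), Lindqvist→Lot A ($142), Osei→Lot E ($108) — total 142+145+159+142+108 = $696.
Row-greedy (each collector in turn takes its best remaining lot) gives $689, worse by 7.
No other one-to-one assignment exceeds $696.

Max total: $696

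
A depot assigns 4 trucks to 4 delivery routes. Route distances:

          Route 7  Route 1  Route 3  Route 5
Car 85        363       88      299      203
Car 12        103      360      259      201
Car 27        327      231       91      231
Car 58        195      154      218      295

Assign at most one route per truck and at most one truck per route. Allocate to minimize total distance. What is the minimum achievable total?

Minimum total: 551 km

Optimal: Car 85→Route 5 (203 km), Car 12→Route 7 (103 km), Car 27→Route 3 (91 km), Car 58→Route 1 (154 km) — total 203+103+91+154 = 551 km.
Column-greedy (each route in turn goes to its cheapest remaining truck) gives 577 km, worse by 26.
Next-best assignment: Car 85→Route 1, Car 12→Route 5, Car 27→Route 3, Car 58→Route 7 = 575 km.
Every other assignment is strictly worse.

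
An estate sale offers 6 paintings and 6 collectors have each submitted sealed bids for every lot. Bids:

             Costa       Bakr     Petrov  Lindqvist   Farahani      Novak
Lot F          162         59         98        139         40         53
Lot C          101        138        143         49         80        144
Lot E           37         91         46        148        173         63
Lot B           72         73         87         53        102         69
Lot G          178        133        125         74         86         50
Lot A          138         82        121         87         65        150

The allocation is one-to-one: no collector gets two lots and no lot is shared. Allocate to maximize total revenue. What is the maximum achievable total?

Optimal: Costa→Lot G ($178), Bakr→Lot C ($138), Petrov→Lot B ($87), Lindqvist→Lot F ($139), Farahani→Lot E ($173), Novak→Lot A ($150) — total 178+138+87+139+173+150 = $865.
Column-greedy (each lot in turn goes to its best remaining collector) gives $786, worse by 79.
Next-best assignment: Costa→Lot G, Bakr→Lot B, Petrov→Lot C, Lindqvist→Lot F, Farahani→Lot E, Novak→Lot A = $856.

Maximum total: $865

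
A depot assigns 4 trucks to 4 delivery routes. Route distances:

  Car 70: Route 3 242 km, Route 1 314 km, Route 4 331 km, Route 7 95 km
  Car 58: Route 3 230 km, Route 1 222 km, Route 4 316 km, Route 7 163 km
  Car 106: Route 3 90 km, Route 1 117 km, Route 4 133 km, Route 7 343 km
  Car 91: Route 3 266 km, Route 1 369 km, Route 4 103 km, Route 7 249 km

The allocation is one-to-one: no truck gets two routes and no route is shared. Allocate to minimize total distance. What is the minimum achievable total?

Min total: 510 km

Optimal: Car 70→Route 7 (95 km), Car 58→Route 1 (222 km), Car 106→Route 3 (90 km), Car 91→Route 4 (103 km) — total 95+222+90+103 = 510 km.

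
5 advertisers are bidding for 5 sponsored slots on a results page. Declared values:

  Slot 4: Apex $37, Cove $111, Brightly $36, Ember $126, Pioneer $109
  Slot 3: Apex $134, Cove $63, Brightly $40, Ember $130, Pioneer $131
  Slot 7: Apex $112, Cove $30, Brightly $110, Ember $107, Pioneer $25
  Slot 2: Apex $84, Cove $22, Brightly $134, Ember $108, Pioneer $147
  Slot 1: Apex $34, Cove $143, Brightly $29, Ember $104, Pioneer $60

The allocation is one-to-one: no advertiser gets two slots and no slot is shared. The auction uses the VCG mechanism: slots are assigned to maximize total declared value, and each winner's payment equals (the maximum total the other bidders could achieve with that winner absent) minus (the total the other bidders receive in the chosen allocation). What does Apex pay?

Apex pays $8.

Efficient allocation: Apex→Slot 3 ($134), Cove→Slot 1 ($143), Brightly→Slot 7 ($110), Ember→Slot 4 ($126), Pioneer→Slot 2 ($147); total welfare W = $660.
Apex receives Slot 3 at value $134, so the others get W − 134 = $526.
Without Apex: best allocation of the remaining 4 bidders over all 5 slots is Cove→Slot 1 ($143), Brightly→Slot 2 ($134), Ember→Slot 4 ($126), Pioneer→Slot 3 ($131), total $534.
VCG payment = (others' best without Apex) − (others' welfare with Apex) = 534 − 526 = $8.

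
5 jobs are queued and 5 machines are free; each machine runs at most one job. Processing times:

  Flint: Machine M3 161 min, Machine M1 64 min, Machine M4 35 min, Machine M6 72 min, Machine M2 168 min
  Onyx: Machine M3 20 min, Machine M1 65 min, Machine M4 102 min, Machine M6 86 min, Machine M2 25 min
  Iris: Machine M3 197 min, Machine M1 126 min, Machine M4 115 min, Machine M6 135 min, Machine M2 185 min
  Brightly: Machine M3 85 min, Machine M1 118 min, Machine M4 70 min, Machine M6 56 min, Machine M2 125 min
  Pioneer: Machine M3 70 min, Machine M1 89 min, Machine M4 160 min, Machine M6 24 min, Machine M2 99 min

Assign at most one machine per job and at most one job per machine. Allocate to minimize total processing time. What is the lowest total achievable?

Optimal: Flint→Machine M4 (35 min), Onyx→Machine M2 (25 min), Iris→Machine M1 (126 min), Brightly→Machine M3 (85 min), Pioneer→Machine M6 (24 min) — total 35+25+126+85+24 = 295 min.
Column-greedy (each machine in turn goes to its cheapest remaining job) gives 363 min, worse by 68.
No other one-to-one assignment undercuts 295 min.

Min total: 295 min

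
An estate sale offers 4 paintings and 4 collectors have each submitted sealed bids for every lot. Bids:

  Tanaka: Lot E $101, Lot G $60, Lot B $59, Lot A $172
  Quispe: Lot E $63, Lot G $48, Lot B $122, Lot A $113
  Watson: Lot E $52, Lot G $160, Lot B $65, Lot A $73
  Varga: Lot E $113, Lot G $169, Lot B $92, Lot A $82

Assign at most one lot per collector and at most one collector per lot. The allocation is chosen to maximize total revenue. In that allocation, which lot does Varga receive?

Varga receives Lot E.

Optimal: Tanaka→Lot A ($172), Quispe→Lot B ($122), Watson→Lot G ($160), Varga→Lot E ($113) — total 172+122+160+113 = $567.
Max-entry greedy (repeatedly take the single best remaining cell) gives $515, worse by 52.
Swapping Tanaka↔Varga (Tanaka→Lot E $101, Varga→Lot A $82) loses 102.
No other one-to-one assignment exceeds $567.
Varga's own top lot is Lot G ($169), but forcing Varga→Lot G and reassigning the rest optimally gives only $515 — worse by 52.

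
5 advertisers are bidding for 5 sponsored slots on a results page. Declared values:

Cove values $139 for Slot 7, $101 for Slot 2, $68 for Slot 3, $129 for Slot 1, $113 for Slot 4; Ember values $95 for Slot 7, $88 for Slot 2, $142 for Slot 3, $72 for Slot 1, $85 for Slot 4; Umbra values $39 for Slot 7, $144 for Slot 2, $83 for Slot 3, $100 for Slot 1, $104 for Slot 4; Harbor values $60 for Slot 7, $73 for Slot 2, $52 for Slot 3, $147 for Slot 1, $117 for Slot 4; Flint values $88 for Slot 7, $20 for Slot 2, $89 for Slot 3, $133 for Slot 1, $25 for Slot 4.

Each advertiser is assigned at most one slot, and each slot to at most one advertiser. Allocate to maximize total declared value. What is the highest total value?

Optimal: Cove→Slot 7 ($139), Ember→Slot 3 ($142), Umbra→Slot 2 ($144), Harbor→Slot 4 ($117), Flint→Slot 1 ($133) — total 139+142+144+117+133 = $675.
Row-greedy (each advertiser in turn takes its best remaining slot) gives $597, worse by 78.
Next-best assignment: Cove→Slot 4, Ember→Slot 3, Umbra→Slot 2, Harbor→Slot 1, Flint→Slot 7 = $634.
Swapping Ember↔Flint (Ember→Slot 1 $72, Flint→Slot 3 $89) loses 114.
No other one-to-one assignment exceeds $675.

Maximum total: $675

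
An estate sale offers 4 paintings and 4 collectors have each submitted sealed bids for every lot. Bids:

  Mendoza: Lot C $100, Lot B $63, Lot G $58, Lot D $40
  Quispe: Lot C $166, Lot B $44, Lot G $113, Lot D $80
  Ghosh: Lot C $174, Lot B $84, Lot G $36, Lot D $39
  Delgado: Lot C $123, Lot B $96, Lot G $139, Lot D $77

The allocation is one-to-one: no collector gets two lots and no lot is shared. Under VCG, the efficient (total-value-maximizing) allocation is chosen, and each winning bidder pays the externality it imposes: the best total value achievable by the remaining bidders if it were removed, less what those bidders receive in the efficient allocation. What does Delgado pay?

Delgado pays $33.

Efficient allocation: Mendoza→Lot B ($63), Quispe→Lot D ($80), Ghosh→Lot C ($174), Delgado→Lot G ($139); total welfare W = $456.
Delgado receives Lot G at value $139, so the others get W − 139 = $317.
Without Delgado: best allocation of the remaining 3 bidders over all 4 lots is Mendoza→Lot B ($63), Quispe→Lot G ($113), Ghosh→Lot C ($174), total $350.
VCG payment = (others' best without Delgado) − (others' welfare with Delgado) = 350 − 317 = $33.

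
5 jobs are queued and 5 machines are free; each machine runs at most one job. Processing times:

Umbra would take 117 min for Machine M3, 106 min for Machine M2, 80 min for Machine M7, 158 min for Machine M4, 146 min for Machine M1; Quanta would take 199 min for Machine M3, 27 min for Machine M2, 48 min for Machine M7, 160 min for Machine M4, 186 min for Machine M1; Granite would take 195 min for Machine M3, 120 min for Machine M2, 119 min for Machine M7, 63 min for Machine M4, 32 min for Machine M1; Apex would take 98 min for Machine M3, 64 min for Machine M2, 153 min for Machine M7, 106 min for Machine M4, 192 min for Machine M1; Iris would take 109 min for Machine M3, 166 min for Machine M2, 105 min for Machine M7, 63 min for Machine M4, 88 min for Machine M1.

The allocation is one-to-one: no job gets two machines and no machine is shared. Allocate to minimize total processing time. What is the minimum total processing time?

Optimal: Umbra→Machine M7 (80 min), Quanta→Machine M2 (27 min), Granite→Machine M1 (32 min), Apex→Machine M3 (98 min), Iris→Machine M4 (63 min) — total 80+27+32+98+63 = 300 min.
Column-greedy (each machine in turn goes to its cheapest remaining job) gives 356 min, worse by 56.
Next-best assignment: Umbra→Machine M3, Quanta→Machine M7, Granite→Machine M1, Apex→Machine M2, Iris→Machine M4 = 324 min.

Min total: 300 min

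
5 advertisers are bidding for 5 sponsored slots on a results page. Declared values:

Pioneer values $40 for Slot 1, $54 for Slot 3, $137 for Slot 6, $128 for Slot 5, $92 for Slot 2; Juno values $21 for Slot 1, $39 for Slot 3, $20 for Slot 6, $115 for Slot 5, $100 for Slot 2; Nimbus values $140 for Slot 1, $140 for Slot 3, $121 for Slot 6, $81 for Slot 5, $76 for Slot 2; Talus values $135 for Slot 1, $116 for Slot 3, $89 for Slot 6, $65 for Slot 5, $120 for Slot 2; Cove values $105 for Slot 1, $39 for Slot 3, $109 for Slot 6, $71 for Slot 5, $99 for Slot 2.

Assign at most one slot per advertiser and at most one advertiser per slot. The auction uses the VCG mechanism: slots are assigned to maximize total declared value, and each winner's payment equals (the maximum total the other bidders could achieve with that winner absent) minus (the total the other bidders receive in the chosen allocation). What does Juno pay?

Efficient allocation: Pioneer→Slot 6 ($137), Juno→Slot 5 ($115), Nimbus→Slot 3 ($140), Talus→Slot 1 ($135), Cove→Slot 2 ($99); total welfare W = $626.
Juno receives Slot 5 at value $115, so the others get W − 115 = $511.
Without Juno: best allocation of the remaining 4 bidders over all 5 slots is Pioneer→Slot 5 ($128), Nimbus→Slot 3 ($140), Talus→Slot 1 ($135), Cove→Slot 6 ($109), total $512.
VCG payment = (others' best without Juno) − (others' welfare with Juno) = 512 − 511 = $1.

Juno pays $1.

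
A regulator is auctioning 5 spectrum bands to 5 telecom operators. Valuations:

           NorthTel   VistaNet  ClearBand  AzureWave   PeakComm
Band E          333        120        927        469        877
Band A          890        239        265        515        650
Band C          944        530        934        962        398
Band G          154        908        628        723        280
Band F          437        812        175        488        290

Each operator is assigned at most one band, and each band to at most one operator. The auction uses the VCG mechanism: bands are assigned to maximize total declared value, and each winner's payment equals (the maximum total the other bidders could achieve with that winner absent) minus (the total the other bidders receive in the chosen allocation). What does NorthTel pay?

NorthTel pays $101M.

Efficient allocation: NorthTel→Band A ($890M), VistaNet→Band F ($812M), ClearBand→Band C ($934M), AzureWave→Band G ($723M), PeakComm→Band E ($877M); total welfare W = $4236M.
NorthTel receives Band A at value $890M, so the others get W − 890 = $3346M.
Without NorthTel: best allocation of the remaining 4 bidders over all 5 bands is VistaNet→Band G ($908M), ClearBand→Band E ($927M), AzureWave→Band C ($962M), PeakComm→Band A ($650M), total $3447M.
VCG payment = (others' best without NorthTel) − (others' welfare with NorthTel) = 3447 − 3346 = $101M.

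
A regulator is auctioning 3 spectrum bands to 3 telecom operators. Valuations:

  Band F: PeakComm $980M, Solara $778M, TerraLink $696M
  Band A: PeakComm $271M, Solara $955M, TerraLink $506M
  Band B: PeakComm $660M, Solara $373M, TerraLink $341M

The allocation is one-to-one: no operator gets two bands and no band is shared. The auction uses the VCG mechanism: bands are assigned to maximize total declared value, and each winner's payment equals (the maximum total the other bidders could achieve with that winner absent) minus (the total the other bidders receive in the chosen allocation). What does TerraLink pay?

Efficient allocation: PeakComm→Band B ($660M), Solara→Band A ($955M), TerraLink→Band F ($696M); total welfare W = $2311M.
TerraLink receives Band F at value $696M, so the others get W − 696 = $1615M.
Without TerraLink: best allocation of the remaining 2 bidders over all 3 bands is PeakComm→Band F ($980M), Solara→Band A ($955M), total $1935M.
VCG payment = (others' best without TerraLink) − (others' welfare with TerraLink) = 1935 − 1615 = $320M.

TerraLink pays $320M.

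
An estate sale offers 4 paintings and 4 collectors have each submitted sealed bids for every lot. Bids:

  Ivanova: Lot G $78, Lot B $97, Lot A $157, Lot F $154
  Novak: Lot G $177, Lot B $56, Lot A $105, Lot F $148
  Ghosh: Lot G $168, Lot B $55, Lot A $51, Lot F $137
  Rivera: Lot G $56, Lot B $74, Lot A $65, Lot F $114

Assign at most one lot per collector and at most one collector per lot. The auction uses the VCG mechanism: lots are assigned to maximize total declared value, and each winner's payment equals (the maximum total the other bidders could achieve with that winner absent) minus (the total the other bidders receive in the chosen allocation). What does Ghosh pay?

Ghosh pays $69.

Efficient allocation: Ivanova→Lot A ($157), Novak→Lot F ($148), Ghosh→Lot G ($168), Rivera→Lot B ($74); total welfare W = $547.
Ghosh receives Lot G at value $168, so the others get W − 168 = $379.
Without Ghosh: best allocation of the remaining 3 bidders over all 4 lots is Ivanova→Lot A ($157), Novak→Lot G ($177), Rivera→Lot F ($114), total $448.
VCG payment = (others' best without Ghosh) − (others' welfare with Ghosh) = 448 − 379 = $69.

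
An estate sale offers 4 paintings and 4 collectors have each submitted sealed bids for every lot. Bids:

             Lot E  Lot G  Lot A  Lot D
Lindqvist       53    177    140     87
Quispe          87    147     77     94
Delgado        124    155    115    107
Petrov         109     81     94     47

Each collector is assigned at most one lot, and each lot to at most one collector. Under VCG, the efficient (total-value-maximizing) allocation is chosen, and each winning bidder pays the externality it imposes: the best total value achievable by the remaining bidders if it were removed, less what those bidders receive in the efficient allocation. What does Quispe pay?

Quispe pays $48.

Efficient allocation: Lindqvist→Lot A ($140), Quispe→Lot G ($147), Delgado→Lot D ($107), Petrov→Lot E ($109); total welfare W = $503.
Quispe receives Lot G at value $147, so the others get W − 147 = $356.
Without Quispe: best allocation of the remaining 3 bidders over all 4 lots is Lindqvist→Lot A ($140), Delgado→Lot G ($155), Petrov→Lot E ($109), total $404.
VCG payment = (others' best without Quispe) − (others' welfare with Quispe) = 404 − 356 = $48.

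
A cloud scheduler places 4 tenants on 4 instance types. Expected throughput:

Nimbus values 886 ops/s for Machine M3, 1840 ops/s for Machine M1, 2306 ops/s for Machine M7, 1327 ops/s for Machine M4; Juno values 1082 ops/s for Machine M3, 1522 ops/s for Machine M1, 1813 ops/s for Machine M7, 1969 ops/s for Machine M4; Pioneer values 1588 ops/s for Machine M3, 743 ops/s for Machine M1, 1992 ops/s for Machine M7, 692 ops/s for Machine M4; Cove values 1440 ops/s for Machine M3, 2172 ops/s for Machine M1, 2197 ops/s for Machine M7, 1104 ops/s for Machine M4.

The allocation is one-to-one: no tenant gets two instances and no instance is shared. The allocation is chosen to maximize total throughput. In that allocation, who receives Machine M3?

Pioneer receives Machine M3.

Optimal: Nimbus→Machine M7 (2306 ops/s), Juno→Machine M4 (1969 ops/s), Pioneer→Machine M3 (1588 ops/s), Cove→Machine M1 (2172 ops/s) — total 2306+1969+1588+2172 = 8035 ops/s.
Next-best assignment: Nimbus→Machine M1, Juno→Machine M4, Pioneer→Machine M3, Cove→Machine M7 = 7594 ops/s.
Checked against all permutations: 8035 ops/s is optimal.
Pioneer's own top instance is Machine M7 (1992 ops/s), but forcing Pioneer→Machine M7 and reassigning the rest optimally gives only 7241 ops/s — worse by 794.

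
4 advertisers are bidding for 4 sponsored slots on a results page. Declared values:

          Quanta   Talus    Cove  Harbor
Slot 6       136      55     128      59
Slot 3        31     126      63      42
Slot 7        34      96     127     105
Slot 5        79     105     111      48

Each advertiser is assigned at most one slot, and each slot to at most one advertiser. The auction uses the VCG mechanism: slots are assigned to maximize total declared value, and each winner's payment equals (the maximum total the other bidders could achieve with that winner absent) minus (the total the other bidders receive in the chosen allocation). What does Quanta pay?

Quanta pays $17.

Efficient allocation: Quanta→Slot 6 ($136), Talus→Slot 3 ($126), Cove→Slot 5 ($111), Harbor→Slot 7 ($105); total welfare W = $478.
Quanta receives Slot 6 at value $136, so the others get W − 136 = $342.
Without Quanta: best allocation of the remaining 3 bidders over all 4 slots is Talus→Slot 3 ($126), Cove→Slot 6 ($128), Harbor→Slot 7 ($105), total $359.
VCG payment = (others' best without Quanta) − (others' welfare with Quanta) = 359 − 342 = $17.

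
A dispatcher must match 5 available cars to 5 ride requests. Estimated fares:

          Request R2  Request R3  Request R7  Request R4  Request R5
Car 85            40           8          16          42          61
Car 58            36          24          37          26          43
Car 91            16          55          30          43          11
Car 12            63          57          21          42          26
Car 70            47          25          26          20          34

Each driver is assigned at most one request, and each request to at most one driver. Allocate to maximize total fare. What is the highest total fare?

Optimal: Car 85→Request R5 ($61), Car 58→Request R7 ($37), Car 91→Request R4 ($43), Car 12→Request R3 ($57), Car 70→Request R2 ($47) — total 61+37+43+57+47 = $245.
Column-greedy (each request in turn goes to its best remaining driver) gives $231, worse by 14.
Next-best assignment: Car 85→Request R5, Car 58→Request R7, Car 91→Request R3, Car 12→Request R4, Car 70→Request R2 = $242.

Max total: $245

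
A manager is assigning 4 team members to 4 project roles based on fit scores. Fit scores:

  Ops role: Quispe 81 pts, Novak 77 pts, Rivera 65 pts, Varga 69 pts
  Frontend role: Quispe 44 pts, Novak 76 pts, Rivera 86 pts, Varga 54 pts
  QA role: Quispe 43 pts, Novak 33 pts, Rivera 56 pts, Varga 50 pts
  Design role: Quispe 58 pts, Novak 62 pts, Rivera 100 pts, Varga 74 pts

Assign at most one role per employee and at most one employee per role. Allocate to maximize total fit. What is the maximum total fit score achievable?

Max total: 307 pts

Treat this as an assignment problem: match each employee to one role.
Optimal: Quispe→Ops role (81 pts), Novak→Frontend role (76 pts), Rivera→Design role (100 pts), Varga→QA role (50 pts) — total 81+76+100+50 = 307 pts.
Swapping Novak↔Varga (Novak→QA role 33 pts, Varga→Frontend role 54 pts) loses 39.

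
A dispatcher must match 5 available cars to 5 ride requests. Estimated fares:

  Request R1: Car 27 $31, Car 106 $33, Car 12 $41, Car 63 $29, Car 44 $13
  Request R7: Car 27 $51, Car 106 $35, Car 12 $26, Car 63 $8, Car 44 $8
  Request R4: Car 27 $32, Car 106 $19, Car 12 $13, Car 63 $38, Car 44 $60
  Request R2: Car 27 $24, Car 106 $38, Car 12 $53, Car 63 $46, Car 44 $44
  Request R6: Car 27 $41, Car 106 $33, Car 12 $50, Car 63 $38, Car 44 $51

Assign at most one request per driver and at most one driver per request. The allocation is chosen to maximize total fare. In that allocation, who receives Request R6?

Car 12 receives Request R6.

Optimal: Car 27→Request R7 ($51), Car 106→Request R1 ($33), Car 12→Request R6 ($50), Car 63→Request R2 ($46), Car 44→Request R4 ($60) — total 51+33+50+46+60 = $240.
Max-entry greedy (repeatedly take the single best remaining cell) gives $235, worse by 5.
Next-best assignment: Car 27→Request R7, Car 106→Request R1, Car 12→Request R2, Car 63→Request R6, Car 44→Request R4 = $235.
Car 12's own top request is Request R2 ($53), but forcing Car 12→Request R2 and reassigning the rest optimally gives only $235 — worse by 5.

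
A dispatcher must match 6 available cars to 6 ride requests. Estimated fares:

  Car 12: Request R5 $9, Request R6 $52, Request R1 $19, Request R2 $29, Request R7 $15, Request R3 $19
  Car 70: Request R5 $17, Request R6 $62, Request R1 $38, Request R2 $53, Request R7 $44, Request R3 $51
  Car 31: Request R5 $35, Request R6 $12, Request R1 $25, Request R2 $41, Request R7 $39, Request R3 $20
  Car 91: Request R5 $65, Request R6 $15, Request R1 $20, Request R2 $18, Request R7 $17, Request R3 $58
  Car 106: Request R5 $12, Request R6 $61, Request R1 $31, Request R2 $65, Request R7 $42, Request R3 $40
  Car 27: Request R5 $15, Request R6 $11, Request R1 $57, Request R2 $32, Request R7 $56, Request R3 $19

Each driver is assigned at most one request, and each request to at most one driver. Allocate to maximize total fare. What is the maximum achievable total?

This is the linear assignment problem.
Optimal: Car 12→Request R6 ($52), Car 70→Request R3 ($51), Car 31→Request R7 ($39), Car 91→Request R5 ($65), Car 106→Request R2 ($65), Car 27→Request R1 ($57) — total 52+51+39+65+65+57 = $329.
Max-entry greedy (repeatedly take the single best remaining cell) gives $307, worse by 22.
No other one-to-one assignment exceeds $329.

Max total: $329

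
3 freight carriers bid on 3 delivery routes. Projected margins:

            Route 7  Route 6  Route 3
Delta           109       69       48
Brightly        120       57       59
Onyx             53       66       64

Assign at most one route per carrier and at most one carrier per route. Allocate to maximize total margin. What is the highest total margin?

Max total: $253k

Optimal: Delta→Route 6 ($69k), Brightly→Route 7 ($120k), Onyx→Route 3 ($64k) — total 69+120+64 = $253k.
Row-greedy (each carrier in turn takes its best remaining route) gives $234k, worse by 19.
Next-best assignment: Delta→Route 7, Brightly→Route 3, Onyx→Route 6 = $234k.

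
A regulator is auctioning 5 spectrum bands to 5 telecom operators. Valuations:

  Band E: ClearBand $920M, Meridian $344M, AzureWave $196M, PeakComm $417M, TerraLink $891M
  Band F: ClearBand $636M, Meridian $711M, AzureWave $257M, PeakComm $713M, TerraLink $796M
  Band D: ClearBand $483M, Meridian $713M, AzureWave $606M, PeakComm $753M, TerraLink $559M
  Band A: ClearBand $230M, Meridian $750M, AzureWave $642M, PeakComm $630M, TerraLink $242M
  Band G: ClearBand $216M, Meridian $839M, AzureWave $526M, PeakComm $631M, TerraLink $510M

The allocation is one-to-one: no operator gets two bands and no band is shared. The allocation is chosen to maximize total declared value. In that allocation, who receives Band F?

TerraLink receives Band F.

Optimal: ClearBand→Band E ($920M), Meridian→Band G ($839M), AzureWave→Band A ($642M), PeakComm→Band D ($753M), TerraLink→Band F ($796M) — total 920+839+642+753+796 = $3950M.
Column-greedy (each band in turn goes to its best remaining operator) gives $3745M, worse by 205.
TerraLink's own top band is Band E ($891M), but forcing TerraLink→Band E and reassigning the rest optimally gives only $3761M — worse by 189.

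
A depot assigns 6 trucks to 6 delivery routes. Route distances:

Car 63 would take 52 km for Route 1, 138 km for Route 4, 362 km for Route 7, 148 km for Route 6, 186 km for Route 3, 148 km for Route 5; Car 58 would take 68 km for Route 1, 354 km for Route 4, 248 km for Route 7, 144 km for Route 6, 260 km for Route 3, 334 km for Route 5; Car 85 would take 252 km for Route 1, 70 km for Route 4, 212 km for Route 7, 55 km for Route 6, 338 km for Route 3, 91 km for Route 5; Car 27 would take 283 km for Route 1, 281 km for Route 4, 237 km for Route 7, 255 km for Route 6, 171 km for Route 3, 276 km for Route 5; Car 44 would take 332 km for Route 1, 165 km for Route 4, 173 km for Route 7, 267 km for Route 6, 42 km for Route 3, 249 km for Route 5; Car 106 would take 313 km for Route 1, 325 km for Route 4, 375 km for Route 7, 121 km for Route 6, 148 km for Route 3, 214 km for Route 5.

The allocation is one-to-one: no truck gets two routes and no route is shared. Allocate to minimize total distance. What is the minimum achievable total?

This is the linear assignment problem.
Optimal: Car 63→Route 5 (148 km), Car 58→Route 1 (68 km), Car 85→Route 4 (70 km), Car 27→Route 7 (237 km), Car 44→Route 3 (42 km), Car 106→Route 6 (121 km) — total 148+68+70+237+42+121 = 686 km.
Column-greedy (each route in turn goes to its cheapest remaining truck) gives 921 km, worse by 235.
Swapping Car 63↔Car 44 (Car 63→Route 3 186 km, Car 44→Route 5 249 km) adds 245.
No other one-to-one assignment undercuts 686 km.

Minimum total: 686 km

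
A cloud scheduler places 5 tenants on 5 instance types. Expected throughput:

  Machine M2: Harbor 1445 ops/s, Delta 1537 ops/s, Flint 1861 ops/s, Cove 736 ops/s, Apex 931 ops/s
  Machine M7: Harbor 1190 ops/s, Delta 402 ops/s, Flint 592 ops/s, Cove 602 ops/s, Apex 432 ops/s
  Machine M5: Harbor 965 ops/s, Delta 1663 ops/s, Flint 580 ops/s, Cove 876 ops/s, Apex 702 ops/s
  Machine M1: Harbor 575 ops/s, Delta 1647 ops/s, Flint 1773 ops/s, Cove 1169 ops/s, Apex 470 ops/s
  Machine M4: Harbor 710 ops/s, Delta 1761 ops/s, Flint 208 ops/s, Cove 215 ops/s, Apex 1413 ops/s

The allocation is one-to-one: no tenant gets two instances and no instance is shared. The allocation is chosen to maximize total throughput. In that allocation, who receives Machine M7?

Optimal: Harbor→Machine M7 (1190 ops/s), Delta→Machine M5 (1663 ops/s), Flint→Machine M2 (1861 ops/s), Cove→Machine M1 (1169 ops/s), Apex→Machine M4 (1413 ops/s) — total 1190+1663+1861+1169+1413 = 7296 ops/s.
Max-entry greedy (repeatedly take the single best remaining cell) gives 6683 ops/s, worse by 613.
No other one-to-one assignment exceeds 7296 ops/s.
Harbor's own top instance is Machine M2 (1445 ops/s), but forcing Harbor→Machine M2 and reassigning the rest optimally gives only 6896 ops/s — worse by 400.

Harbor receives Machine M7.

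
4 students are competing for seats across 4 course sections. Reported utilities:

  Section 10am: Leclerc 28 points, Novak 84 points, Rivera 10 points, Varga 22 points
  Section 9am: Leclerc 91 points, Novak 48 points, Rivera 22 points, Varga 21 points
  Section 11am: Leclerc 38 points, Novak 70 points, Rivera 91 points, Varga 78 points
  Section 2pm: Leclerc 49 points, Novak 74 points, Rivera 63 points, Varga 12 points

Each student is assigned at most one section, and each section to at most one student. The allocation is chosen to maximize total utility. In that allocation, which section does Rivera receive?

Treat this as an assignment problem: match each student to one section.
Optimal: Leclerc→Section 9am (91 points), Novak→Section 10am (84 points), Rivera→Section 2pm (63 points), Varga→Section 11am (78 points) — total 91+84+63+78 = 316 points.
Column-greedy (each section in turn goes to its best remaining student) gives 278 points, worse by 38.
Swapping Varga↔Rivera (Varga→Section 2pm 12 points, Rivera→Section 11am 91 points) loses 38.
Rivera's own top section is Section 11am (91 points), but forcing Rivera→Section 11am and reassigning the rest optimally gives only 278 points — worse by 38.

Rivera receives Section 2pm.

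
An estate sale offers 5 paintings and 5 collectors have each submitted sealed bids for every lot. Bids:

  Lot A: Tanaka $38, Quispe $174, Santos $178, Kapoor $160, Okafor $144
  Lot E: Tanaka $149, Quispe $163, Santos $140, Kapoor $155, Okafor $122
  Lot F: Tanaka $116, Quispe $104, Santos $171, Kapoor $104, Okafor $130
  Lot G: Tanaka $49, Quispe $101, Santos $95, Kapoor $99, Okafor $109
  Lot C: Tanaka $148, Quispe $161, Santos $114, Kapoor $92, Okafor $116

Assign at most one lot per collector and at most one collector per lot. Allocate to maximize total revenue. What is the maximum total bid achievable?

Maximum total: $757

Treat this as an assignment problem: match each collector to one lot.
Optimal: Tanaka→Lot C ($148), Quispe→Lot A ($174), Santos→Lot F ($171), Kapoor→Lot E ($155), Okafor→Lot G ($109) — total 148+174+171+155+109 = $757.
Column-greedy (each lot in turn goes to its best remaining collector) gives $718, worse by 39.
Next-best assignment: Tanaka→Lot C, Quispe→Lot E, Santos→Lot F, Kapoor→Lot A, Okafor→Lot G = $751.
Swapping Okafor↔Santos (Okafor→Lot F $130, Santos→Lot G $95) loses 55.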